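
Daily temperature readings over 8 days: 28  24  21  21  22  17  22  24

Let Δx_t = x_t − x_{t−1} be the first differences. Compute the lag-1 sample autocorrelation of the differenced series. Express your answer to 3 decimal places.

First differences Δx: -4, -3, 0, 1, -5, 5, 2
Mean of differences = -0.5714
Numerator Σ(Δx_t−Δx̄)(Δx_{t+1}−Δx̄) = -9.4694
Denominator Σ(Δx_t−Δx̄)² = 77.7143
r_1(Δx) = -9.4694 / 77.7143 = -0.122

-0.122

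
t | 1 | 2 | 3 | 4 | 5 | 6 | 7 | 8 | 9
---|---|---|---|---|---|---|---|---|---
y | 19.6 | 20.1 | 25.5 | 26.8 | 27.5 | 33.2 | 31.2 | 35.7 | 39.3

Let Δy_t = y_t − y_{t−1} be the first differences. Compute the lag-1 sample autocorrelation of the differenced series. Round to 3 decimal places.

-0.645

First differences Δy: 0.5, 5.4, 1.3, 0.7, 5.7, -2.0, 4.5, 3.6
Mean of differences = 2.4625
Numerator Σ(Δy_t−Δȳ)(Δy_{t+1}−Δȳ) = -34.0589
Denominator Σ(Δy_t−Δȳ)² = 52.7788
r_1(Δy) = -34.0589 / 52.7788 = -0.645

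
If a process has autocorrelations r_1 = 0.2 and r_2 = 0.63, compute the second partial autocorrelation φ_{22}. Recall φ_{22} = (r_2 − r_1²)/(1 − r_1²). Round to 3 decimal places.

0.615

φ_{22} = (r_2 − r_1²) / (1 − r_1²)
r_1² = (0.2)² = 0.04
Numerator = 0.63 − 0.0400 = 0.5900; denominator = 1 − 0.0400 = 0.9600
φ_{22} = 0.5900 / 0.9600 = 0.615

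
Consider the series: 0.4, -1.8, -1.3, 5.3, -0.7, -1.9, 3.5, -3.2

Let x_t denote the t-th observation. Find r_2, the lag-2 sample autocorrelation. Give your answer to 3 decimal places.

Mean x̄ = (0.4 − 1.8 − 1.3 + 5.3 − 0.7 − 1.9 + 3.5 − 3.2)/8 = 0.0375
Deviations from mean: 0.3625, -1.8375, -1.3375, 5.2625, -0.7375, -1.9375, 3.4625, -3.2375
Numerator Σ_{t=1}^{6}(x_t−x̄)(x_{t+2}−x̄) = -15.6453
Denominator Σ(x_t−x̄)² = 59.7588
r_2 = -15.6453 / 59.7588 = -0.262

-0.262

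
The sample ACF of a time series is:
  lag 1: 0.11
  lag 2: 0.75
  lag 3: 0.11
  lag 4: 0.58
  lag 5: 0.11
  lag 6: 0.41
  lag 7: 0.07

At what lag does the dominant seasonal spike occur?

2

The largest autocorrelation is r_2 = 0.75, with weaker echoes at lags 4 (0.58) and 6 (0.41); the remaining lags stay at or below 0.11.
The dominant spike at lag 2 indicates a seasonal period of 2.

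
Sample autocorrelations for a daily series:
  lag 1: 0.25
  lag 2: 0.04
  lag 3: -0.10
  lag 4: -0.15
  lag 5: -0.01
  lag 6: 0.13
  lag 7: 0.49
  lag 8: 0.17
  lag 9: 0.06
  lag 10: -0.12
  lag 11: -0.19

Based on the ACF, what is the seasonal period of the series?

The largest autocorrelation is r_7 = 0.49; the remaining lags stay at or below 0.25. The elevated value at lag 1 (0.25), dropping to 0.04 at lag 2, reflects decaying short-term dependence rather than seasonality.
The dominant spike at lag 7 indicates a seasonal period of 7.

7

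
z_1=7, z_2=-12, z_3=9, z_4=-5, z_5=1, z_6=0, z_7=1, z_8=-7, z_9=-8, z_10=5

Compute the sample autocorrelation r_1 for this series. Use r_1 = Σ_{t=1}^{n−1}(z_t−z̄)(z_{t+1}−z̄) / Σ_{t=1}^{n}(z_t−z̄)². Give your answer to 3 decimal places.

Mean z̄ = (7 − 12 + 9 − 5 + 1 + 0 + 1 − 7 − 8 + 5)/10 = -0.9000
Numerator Σ_{t=1}^{9}(z_t−z̄)(z_{t+1}−z̄) = -252.7100
Denominator Σ(z_t−z̄)² = 430.9000
r_1 = -252.7100 / 430.9000 = -0.586

-0.586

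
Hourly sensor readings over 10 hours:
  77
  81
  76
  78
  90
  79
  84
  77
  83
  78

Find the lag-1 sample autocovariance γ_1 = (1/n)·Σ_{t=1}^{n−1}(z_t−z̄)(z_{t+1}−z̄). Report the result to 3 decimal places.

Mean z̄ = (77 + 81 + 76 + 78 + 90 + 79 + 84 + 77 + 83 + 78)/10 = 80.3000
Σ_{t=1}^{9}(z_t−z̄)(z_{t+1}−z̄) = -62.4900
γ_1 = -62.4900 / 10 = -6.249

-6.249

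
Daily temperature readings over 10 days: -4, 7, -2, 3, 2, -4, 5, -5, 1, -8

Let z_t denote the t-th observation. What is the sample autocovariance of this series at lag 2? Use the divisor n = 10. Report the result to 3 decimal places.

Mean z̄ = (-4 + 7 − 2 + 3 + 2 − 4 + 5 − 5 + 1 − 8)/10 = -0.5000
Σ_{t=1}^{8}(z_t−z̄)(z_{t+2}−z̄) = 87.0000
γ_2 = 87.0000 / 10 = 8.700

8.700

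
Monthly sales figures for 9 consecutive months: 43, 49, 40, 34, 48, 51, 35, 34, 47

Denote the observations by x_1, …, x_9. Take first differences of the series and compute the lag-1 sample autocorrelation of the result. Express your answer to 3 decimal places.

First differences Δx: 6, -9, -6, 14, 3, -16, -1, 13
Mean of differences = 0.5000
Numerator Σ(Δx_t−Δx̄)(Δx_{t+1}−Δx̄) = -79.7500
Denominator Σ(Δx_t−Δx̄)² = 782.0000
r_1(Δx) = -79.7500 / 782.0000 = -0.102

-0.102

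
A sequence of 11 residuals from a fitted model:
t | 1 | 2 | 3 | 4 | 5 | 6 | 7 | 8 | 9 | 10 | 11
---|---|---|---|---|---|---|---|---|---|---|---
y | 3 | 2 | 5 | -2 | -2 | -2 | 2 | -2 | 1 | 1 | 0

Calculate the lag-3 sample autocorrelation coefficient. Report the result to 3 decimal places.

Mean ȳ = (3 + 2 + 5 − 2 − 2 − 2 + 2 − 2 + 1 + 1 + 0)/11 = 0.5455
Numerator Σ_{t=1}^{8}(y_t−ȳ)(y_{t+3}−ȳ) = -17.6198
Denominator Σ(y_t−ȳ)² = 56.7273
r_3 = -17.6198 / 56.7273 = -0.311

-0.311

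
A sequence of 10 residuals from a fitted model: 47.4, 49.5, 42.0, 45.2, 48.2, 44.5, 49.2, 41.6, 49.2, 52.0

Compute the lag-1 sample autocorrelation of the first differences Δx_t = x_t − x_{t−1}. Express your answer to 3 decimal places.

First differences Δx: 2.1, -7.5, 3.2, 3.0, -3.7, 4.7, -7.6, 7.6, 2.8
Mean of differences = 0.5111
Numerator Σ(Δx_t−Δx̄)(Δx_{t+1}−Δx̄) = -130.9479
Denominator Σ(Δx_t−Δx̄)² = 236.6889
r_1(Δx) = -130.9479 / 236.6889 = -0.553

-0.553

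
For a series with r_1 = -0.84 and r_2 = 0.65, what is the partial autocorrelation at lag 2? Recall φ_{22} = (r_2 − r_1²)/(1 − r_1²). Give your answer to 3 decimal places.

-0.189

φ_{22} = (r_2 − r_1²) / (1 − r_1²)
r_1² = (-0.84)² = 0.7056
Numerator = 0.65 − 0.7056 = -0.0556; denominator = 1 − 0.7056 = 0.2944
φ_{22} = -0.0556 / 0.2944 = -0.189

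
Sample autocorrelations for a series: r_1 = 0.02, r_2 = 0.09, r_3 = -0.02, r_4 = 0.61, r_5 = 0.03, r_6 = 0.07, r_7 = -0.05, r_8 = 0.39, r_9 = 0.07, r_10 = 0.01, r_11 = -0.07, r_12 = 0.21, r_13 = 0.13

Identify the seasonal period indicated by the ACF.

4

The largest autocorrelation is r_4 = 0.61, with weaker echoes at lags 8 (0.39) and 12 (0.21); the remaining lags stay at or below 0.13.
The dominant spike at lag 4 indicates a seasonal period of 4.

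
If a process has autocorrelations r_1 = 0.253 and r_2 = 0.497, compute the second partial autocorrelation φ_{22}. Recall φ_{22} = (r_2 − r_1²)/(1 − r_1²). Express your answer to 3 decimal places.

0.463

φ_{22} = (r_2 − r_1²) / (1 − r_1²)
r_1² = (0.253)² = 0.064009
Numerator = 0.497 − 0.0640 = 0.4330; denominator = 1 − 0.0640 = 0.9360
φ_{22} = 0.4330 / 0.9360 = 0.463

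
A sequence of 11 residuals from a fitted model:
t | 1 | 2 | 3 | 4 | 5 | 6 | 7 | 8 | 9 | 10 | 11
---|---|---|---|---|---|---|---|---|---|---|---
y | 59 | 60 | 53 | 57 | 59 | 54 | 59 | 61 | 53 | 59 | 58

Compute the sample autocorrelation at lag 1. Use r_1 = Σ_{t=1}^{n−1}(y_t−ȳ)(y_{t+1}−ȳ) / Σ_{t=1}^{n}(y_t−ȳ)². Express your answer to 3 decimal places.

-0.410

Mean ȳ = (59 + 60 + 53 + 57 + 59 + 54 + 59 + 61 + 53 + 59 + 58)/11 = 57.4545
Numerator Σ_{t=1}^{10}(y_t−ȳ)(y_{t+1}−ȳ) = -33.1157
Denominator Σ(y_t−ȳ)² = 80.7273
r_1 = -33.1157 / 80.7273 = -0.410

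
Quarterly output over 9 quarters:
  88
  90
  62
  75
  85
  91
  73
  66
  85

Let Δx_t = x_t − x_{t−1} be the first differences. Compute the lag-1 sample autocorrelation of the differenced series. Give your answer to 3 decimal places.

First differences Δx: 2, -28, 13, 10, 6, -18, -7, 19
Mean of differences = -0.3750
Numerator Σ(Δx_t−Δx̄)(Δx_{t+1}−Δx̄) = -354.1406
Denominator Σ(Δx_t−Δx̄)² = 1825.8750
r_1(Δx) = -354.1406 / 1825.8750 = -0.194

-0.194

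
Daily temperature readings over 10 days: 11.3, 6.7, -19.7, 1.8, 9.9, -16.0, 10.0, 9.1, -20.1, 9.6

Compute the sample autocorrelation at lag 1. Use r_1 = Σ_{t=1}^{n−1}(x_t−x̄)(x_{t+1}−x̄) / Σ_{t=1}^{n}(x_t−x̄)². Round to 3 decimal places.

-0.421

Mean x̄ = (11.3 + 6.7 − 19.7 + 1.8 + 9.9 − 16.0 + 10.0 + 9.1 − 20.1 + 9.6)/10 = 0.2600
Numerator Σ_{t=1}^{9}(x_t−x̄)(x_{t+1}−x̄) = -672.4996
Denominator Σ(x_t−x̄)² = 1596.2240
r_1 = -672.4996 / 1596.2240 = -0.421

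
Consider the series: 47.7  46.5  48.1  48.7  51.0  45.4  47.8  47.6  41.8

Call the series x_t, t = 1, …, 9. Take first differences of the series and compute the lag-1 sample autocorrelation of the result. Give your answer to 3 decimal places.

First differences Δx: -1.2, 1.6, 0.6, 2.3, -5.6, 2.4, -0.2, -5.8
Mean of differences = -0.7375
Numerator Σ(Δx_t−Δx̄)(Δx_{t+1}−Δx̄) = -24.9527
Denominator Σ(Δx_t−Δx̄)² = 76.0988
r_1(Δx) = -24.9527 / 76.0988 = -0.328

-0.328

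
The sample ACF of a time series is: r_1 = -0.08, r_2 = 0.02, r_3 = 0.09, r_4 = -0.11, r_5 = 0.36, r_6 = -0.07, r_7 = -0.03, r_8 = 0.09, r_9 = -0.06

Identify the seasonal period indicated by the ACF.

5

The largest autocorrelation is r_5 = 0.36; the remaining lags stay at or below 0.09.
The dominant spike at lag 5 indicates a seasonal period of 5.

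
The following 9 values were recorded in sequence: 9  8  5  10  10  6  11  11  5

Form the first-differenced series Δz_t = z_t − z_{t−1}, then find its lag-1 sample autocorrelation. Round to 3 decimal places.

-0.280

First differences Δz: -1, -3, 5, 0, -4, 5, 0, -6
Mean of differences = -0.5000
Numerator Σ(Δz_t−Δz̄)(Δz_{t+1}−Δz̄) = -30.7500
Denominator Σ(Δz_t−Δz̄)² = 110.0000
r_1(Δz) = -30.7500 / 110.0000 = -0.280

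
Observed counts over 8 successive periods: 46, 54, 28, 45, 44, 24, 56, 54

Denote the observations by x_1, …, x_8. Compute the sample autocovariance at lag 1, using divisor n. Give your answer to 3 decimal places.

Mean x̄ = (46 + 54 + 28 + 45 + 44 + 24 + 56 + 54)/8 = 43.8750
Deviations: 2.1250, 10.1250, -15.8750, 1.1250, 0.1250, -19.8750, 12.1250, 10.1250
Σ_{t=1}^{7}(x_t−x̄)(x_{t+1}−x̄) = -277.6406
γ_1 = -277.6406 / 8 = -34.705

-34.705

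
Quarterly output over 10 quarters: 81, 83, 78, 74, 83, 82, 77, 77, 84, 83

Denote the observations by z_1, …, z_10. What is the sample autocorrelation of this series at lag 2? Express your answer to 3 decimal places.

-0.684

Mean z̄ = (81 + 83 + 78 + 74 + 83 + 82 + 77 + 77 + 84 + 83)/10 = 80.2000
Numerator Σ_{t=1}^{8}(z_t−z̄)(z_{t+2}−z̄) = -72.2800
Denominator Σ(z_t−z̄)² = 105.6000
r_2 = -72.2800 / 105.6000 = -0.684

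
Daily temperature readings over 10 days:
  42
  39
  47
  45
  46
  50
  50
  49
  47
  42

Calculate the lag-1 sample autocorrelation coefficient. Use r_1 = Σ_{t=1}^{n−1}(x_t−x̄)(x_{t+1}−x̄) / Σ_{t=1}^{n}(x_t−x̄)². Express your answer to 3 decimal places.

0.390

Mean x̄ = (42 + 39 + 47 + 45 + 46 + 50 + 50 + 49 + 47 + 42)/10 = 45.7000
Numerator Σ_{t=1}^{9}(x_t−x̄)(x_{t+1}−x̄) = 48.4100
Denominator Σ(x_t−x̄)² = 124.1000
r_1 = 48.4100 / 124.1000 = 0.390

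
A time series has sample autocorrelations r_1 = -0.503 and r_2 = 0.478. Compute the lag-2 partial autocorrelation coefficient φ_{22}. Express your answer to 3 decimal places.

0.301

φ_{22} = (r_2 − r_1²) / (1 − r_1²)
r_1² = (-0.503)² = 0.253009
Numerator = 0.478 − 0.2530 = 0.2250; denominator = 1 − 0.2530 = 0.7470
φ_{22} = 0.2250 / 0.7470 = 0.301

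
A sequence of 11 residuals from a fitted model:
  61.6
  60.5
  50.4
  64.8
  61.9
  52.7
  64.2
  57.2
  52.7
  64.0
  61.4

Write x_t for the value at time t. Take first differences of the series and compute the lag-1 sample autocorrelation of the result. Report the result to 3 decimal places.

First differences Δx: -1.1, -10.1, 14.4, -2.9, -9.2, 11.5, -7.0, -4.5, 11.3, -2.6
Mean of differences = -0.0200
Numerator Σ(Δx_t−Δx̄)(Δx_{t+1}−Δx̄) = -384.3704
Denominator Σ(Δx_t−Δx̄)² = 739.5760
r_1(Δx) = -384.3704 / 739.5760 = -0.520

-0.520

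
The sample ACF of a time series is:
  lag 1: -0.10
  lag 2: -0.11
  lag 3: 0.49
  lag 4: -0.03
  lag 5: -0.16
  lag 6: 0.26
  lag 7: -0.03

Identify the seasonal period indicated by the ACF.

3

The largest autocorrelation is r_3 = 0.49, with a weaker echo at lag 6 (0.26); the remaining lags stay at or below -0.03.
The dominant spike at lag 3 indicates a seasonal period of 3.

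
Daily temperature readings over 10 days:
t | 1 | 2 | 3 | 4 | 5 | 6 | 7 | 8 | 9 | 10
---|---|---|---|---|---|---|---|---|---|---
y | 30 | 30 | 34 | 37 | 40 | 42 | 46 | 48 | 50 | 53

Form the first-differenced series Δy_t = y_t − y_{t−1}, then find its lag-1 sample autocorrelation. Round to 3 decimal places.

First differences Δy: 0, 4, 3, 3, 2, 4, 2, 2, 3
Mean of differences = 2.5556
Numerator Σ(Δy_t−Δȳ)(Δy_{t+1}−Δȳ) = -4.6420
Denominator Σ(Δy_t−Δȳ)² = 12.2222
r_1(Δy) = -4.6420 / 12.2222 = -0.380

-0.380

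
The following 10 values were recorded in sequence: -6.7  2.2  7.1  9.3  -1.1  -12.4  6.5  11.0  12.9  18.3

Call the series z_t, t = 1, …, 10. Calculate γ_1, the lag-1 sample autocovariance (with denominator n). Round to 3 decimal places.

Mean z̄ = (-6.7 + 2.2 + 7.1 + 9.3 − 1.1 − 12.4 + 6.5 + 11.0 + 12.9 + 18.3)/10 = 4.7100
Σ_{t=1}^{9}(z_t−z̄)(z_{t+1}−z̄) = 249.8009
γ_1 = 249.8009 / 10 = 24.980

24.980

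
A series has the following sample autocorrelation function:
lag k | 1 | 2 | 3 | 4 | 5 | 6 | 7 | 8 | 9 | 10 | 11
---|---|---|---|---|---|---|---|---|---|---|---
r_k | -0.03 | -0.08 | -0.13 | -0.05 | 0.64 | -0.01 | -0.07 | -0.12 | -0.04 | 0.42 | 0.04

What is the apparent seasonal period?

5

The largest autocorrelation is r_5 = 0.64, with a weaker echo at lag 10 (0.42); the remaining lags stay at or below 0.04.
The dominant spike at lag 5 indicates a seasonal period of 5.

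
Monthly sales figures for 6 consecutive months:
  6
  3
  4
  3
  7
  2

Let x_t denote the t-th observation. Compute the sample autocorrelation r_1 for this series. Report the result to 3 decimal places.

Mean x̄ = (6 + 3 + 4 + 3 + 7 + 2)/6 = 4.1667
Deviations from mean: 1.8333, -1.1667, -0.1667, -1.1667, 2.8333, -2.1667
Numerator Σ_{t=1}^{5}(x_t−x̄)(x_{t+1}−x̄) = -11.1944
Denominator Σ(x_t−x̄)² = 18.8333
r_1 = -11.1944 / 18.8333 = -0.594

-0.594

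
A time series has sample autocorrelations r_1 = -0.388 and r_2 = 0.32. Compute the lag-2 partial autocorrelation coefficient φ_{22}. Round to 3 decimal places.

φ_{22} = (r_2 − r_1²) / (1 − r_1²)
r_1² = (-0.388)² = 0.150544
Numerator = 0.32 − 0.1505 = 0.1695; denominator = 1 − 0.1505 = 0.8495
φ_{22} = 0.1695 / 0.8495 = 0.199

0.199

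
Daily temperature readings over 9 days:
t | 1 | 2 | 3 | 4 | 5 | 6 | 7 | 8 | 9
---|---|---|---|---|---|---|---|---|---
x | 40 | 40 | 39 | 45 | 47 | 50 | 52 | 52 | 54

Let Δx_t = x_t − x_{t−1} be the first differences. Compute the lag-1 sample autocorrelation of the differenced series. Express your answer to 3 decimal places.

-0.181

First differences Δx: 0, -1, 6, 2, 3, 2, 0, 2
Mean of differences = 1.7500
Numerator Σ(Δx_t−Δx̄)(Δx_{t+1}−Δx̄) = -6.0625
Denominator Σ(Δx_t−Δx̄)² = 33.5000
r_1(Δx) = -6.0625 / 33.5000 = -0.181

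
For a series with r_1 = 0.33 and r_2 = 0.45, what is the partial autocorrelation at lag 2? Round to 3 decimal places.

φ_{22} = (r_2 − r_1²) / (1 − r_1²)
r_1² = (0.33)² = 0.1089
Numerator = 0.45 − 0.1089 = 0.3411; denominator = 1 − 0.1089 = 0.8911
φ_{22} = 0.3411 / 0.8911 = 0.383

0.383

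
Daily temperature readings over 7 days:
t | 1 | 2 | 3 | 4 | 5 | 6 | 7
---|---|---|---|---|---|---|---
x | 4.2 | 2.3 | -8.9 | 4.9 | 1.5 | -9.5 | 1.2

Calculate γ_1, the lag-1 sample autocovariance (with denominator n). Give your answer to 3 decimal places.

-11.294

Mean x̄ = (4.2 + 2.3 − 8.9 + 4.9 + 1.5 − 9.5 + 1.2)/7 = -0.6143
Deviations: 4.8143, 2.9143, -8.2857, 5.5143, 2.1143, -8.8857, 1.8143
Σ_{t=1}^{6}(x_t−x̄)(x_{t+1}−x̄) = -79.0559
γ_1 = -79.0559 / 7 = -11.294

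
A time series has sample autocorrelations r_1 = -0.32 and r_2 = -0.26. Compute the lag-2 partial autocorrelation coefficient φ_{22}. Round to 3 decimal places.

φ_{22} = (r_2 − r_1²) / (1 − r_1²)
r_1² = (-0.32)² = 0.1024
Numerator = -0.26 − 0.1024 = -0.3624; denominator = 1 − 0.1024 = 0.8976
φ_{22} = -0.3624 / 0.8976 = -0.404

-0.404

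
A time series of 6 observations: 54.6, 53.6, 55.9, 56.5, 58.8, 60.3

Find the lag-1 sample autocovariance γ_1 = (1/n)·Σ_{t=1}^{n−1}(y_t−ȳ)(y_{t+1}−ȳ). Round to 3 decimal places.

Mean ȳ = (54.6 + 53.6 + 55.9 + 56.5 + 58.8 + 60.3)/6 = 56.6167
Deviations: -2.0167, -3.0167, -0.7167, -0.1167, 2.1833, 3.6833
Σ_{t=1}^{5}(y_t−ȳ)(y_{t+1}−ȳ) = 16.1164
γ_1 = 16.1164 / 6 = 2.686

2.686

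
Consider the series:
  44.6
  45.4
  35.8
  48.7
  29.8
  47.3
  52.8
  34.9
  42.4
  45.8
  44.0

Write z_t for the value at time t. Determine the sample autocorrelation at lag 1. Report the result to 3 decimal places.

Mean z̄ = (44.6 + 45.4 + 35.8 + 48.7 + 29.8 + 47.3 + 52.8 + 34.9 + 42.4 + 45.8 + 44.0)/11 = 42.8636
Numerator Σ_{t=1}^{10}(z_t−z̄)(z_{t+1}−z̄) = -218.3177
Denominator Σ(z_t−z̄)² = 456.0255
r_1 = -218.3177 / 456.0255 = -0.479

-0.479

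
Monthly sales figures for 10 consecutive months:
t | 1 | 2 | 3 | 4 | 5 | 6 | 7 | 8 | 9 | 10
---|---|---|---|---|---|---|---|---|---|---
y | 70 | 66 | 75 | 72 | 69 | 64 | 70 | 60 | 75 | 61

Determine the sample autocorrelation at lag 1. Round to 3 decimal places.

-0.471

Mean ȳ = (70 + 66 + 75 + 72 + 69 + 64 + 70 + 60 + 75 + 61)/10 = 68.2000
Numerator Σ_{t=1}^{9}(y_t−ȳ)(y_{t+1}−ȳ) = -120.4400
Denominator Σ(y_t−ȳ)² = 255.6000
r_1 = -120.4400 / 255.6000 = -0.471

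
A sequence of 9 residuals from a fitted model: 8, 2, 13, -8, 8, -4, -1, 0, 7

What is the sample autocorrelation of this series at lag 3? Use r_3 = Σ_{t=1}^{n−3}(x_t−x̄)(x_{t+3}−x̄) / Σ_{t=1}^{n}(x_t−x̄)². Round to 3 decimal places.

Mean x̄ = (8 + 2 + 13 − 8 + 8 − 4 − 1 + 0 + 7)/9 = 2.7778
Σ(x_t−x̄)(x_{t+3}−x̄) = (-56.2840) + (-4.0617) + (-69.2840) + (40.7160) + (-14.5062) + (-28.6173) = -132.0370
Denominator Σ(x_t−x̄)² = 361.5556
r_3 = -132.0370 / 361.5556 = -0.365

-0.365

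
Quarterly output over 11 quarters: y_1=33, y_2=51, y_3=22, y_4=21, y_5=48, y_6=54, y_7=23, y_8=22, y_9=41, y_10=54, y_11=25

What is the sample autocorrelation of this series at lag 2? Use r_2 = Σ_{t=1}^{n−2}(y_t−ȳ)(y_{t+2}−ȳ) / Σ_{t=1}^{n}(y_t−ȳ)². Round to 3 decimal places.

-0.718

Mean ȳ = (33 + 51 + 22 + 21 + 48 + 54 + 23 + 22 + 41 + 54 + 25)/11 = 35.8182
Numerator Σ_{t=1}^{9}(y_t−ȳ)(y_{t+2}−ȳ) = -1404.8843
Denominator Σ(y_t−ȳ)² = 1957.6364
r_2 = -1404.8843 / 1957.6364 = -0.718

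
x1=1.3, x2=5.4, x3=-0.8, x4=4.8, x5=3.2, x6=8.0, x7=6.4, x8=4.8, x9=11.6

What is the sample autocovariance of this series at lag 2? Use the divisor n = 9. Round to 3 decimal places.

4.136

Mean x̄ = (1.3 + 5.4 − 0.8 + 4.8 + 3.2 + 8.0 + 6.4 + 4.8 + 11.6)/9 = 4.9667
Σ_{t=1}^{7}(x_t−x̄)(x_{t+2}−x̄) = 37.2244
γ_2 = 37.2244 / 9 = 4.136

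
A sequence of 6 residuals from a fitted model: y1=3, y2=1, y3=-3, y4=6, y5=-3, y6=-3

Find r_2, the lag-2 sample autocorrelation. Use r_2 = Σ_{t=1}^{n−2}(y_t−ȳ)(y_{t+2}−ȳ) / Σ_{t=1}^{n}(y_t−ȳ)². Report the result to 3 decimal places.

Mean ȳ = (3 + 1 − 3 + 6 − 3 − 3)/6 = 0.1667
Deviations from mean: 2.8333, 0.8333, -3.1667, 5.8333, -3.1667, -3.1667
Numerator Σ_{t=1}^{4}(y_t−ȳ)(y_{t+2}−ȳ) = -12.5556
Denominator Σ(y_t−ȳ)² = 72.8333
r_2 = -12.5556 / 72.8333 = -0.172

-0.172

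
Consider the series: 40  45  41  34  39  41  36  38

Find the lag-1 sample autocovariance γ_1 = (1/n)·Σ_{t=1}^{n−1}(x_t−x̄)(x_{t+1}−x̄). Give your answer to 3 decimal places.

0.555

Mean x̄ = (40 + 45 + 41 + 34 + 39 + 41 + 36 + 38)/8 = 39.2500
Σ_{t=1}^{7}(x_t−x̄)(x_{t+1}−x̄) = 4.4375
γ_1 = 4.4375 / 8 = 0.555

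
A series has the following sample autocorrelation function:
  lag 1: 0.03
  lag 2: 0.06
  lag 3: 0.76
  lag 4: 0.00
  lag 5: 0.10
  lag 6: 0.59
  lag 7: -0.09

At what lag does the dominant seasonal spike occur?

The largest autocorrelation is r_3 = 0.76, with a weaker echo at lag 6 (0.59); the remaining lags stay at or below 0.10.
The dominant spike at lag 3 indicates a seasonal period of 3.

3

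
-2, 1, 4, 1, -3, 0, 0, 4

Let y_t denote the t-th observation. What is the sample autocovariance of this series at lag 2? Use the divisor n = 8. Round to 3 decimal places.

-2.629

Mean ȳ = (-2 + 1 + 4 + 1 − 3 + 0 + 0 + 4)/8 = 0.6250
Deviations: -2.6250, 0.3750, 3.3750, 0.3750, -3.6250, -0.6250, -0.6250, 3.3750
Σ_{t=1}^{6}(y_t−ȳ)(y_{t+2}−ȳ) = -21.0313
γ_2 = -21.0313 / 8 = -2.629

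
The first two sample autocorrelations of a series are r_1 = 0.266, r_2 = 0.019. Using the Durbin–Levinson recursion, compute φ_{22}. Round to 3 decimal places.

-0.056

φ_{22} = (r_2 − r_1²) / (1 − r_1²)
r_1² = (0.266)² = 0.070756
Numerator = 0.019 − 0.0708 = -0.0518; denominator = 1 − 0.0708 = 0.9292
φ_{22} = -0.0518 / 0.9292 = -0.056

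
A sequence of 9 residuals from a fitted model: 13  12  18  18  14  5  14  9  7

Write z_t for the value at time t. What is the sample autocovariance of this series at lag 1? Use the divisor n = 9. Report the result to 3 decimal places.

3.069

Mean z̄ = (13 + 12 + 18 + 18 + 14 + 5 + 14 + 9 + 7)/9 = 12.2222
Σ_{t=1}^{8}(z_t−z̄)(z_{t+1}−z̄) = 27.6173
γ_1 = 27.6173 / 9 = 3.069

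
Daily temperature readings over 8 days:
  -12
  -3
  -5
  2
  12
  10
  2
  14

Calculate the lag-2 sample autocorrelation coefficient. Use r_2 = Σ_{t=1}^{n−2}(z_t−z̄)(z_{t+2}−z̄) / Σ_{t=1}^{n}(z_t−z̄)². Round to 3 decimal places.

Mean z̄ = (-12 − 3 − 5 + 2 + 12 + 10 + 2 + 14)/8 = 2.5000
Deviations from mean: -14.5000, -5.5000, -7.5000, -0.5000, 9.5000, 7.5000, -0.5000, 11.5000
Numerator Σ_{t=1}^{6}(z_t−z̄)(z_{t+2}−z̄) = 118.0000
Denominator Σ(z_t−z̄)² = 576.0000
r_2 = 118.0000 / 576.0000 = 0.205

0.205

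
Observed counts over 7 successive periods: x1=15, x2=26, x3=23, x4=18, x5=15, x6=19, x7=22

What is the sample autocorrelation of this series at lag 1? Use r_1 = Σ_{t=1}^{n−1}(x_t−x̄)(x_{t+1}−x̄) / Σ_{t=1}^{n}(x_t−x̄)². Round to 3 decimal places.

Mean x̄ = (15 + 26 + 23 + 18 + 15 + 19 + 22)/7 = 19.7143
Deviations from mean: -4.7143, 6.2857, 3.2857, -1.7143, -4.7143, -0.7143, 2.2857
Numerator Σ_{t=1}^{6}(x_t−x̄)(x_{t+1}−x̄) = -4.7959
Denominator Σ(x_t−x̄)² = 103.4286
r_1 = -4.7959 / 103.4286 = -0.046

-0.046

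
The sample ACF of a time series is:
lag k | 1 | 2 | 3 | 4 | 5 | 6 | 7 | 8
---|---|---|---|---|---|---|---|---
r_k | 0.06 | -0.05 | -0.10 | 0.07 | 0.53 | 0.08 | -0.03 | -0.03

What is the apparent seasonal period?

5

The largest autocorrelation is r_5 = 0.53; the remaining lags stay at or below 0.08.
The dominant spike at lag 5 indicates a seasonal period of 5.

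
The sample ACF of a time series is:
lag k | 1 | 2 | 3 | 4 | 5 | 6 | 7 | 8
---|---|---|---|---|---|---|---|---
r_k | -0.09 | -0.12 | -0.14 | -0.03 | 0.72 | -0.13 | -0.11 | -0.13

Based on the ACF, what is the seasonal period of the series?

The largest autocorrelation is r_5 = 0.72; the remaining lags stay at or below -0.03.
The dominant spike at lag 5 indicates a seasonal period of 5.

5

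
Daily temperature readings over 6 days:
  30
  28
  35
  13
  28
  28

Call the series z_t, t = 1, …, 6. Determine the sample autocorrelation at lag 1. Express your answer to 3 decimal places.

Mean z̄ = (30 + 28 + 35 + 13 + 28 + 28)/6 = 27.0000
Deviations from mean: 3.0000, 1.0000, 8.0000, -14.0000, 1.0000, 1.0000
Numerator Σ_{t=1}^{5}(z_t−z̄)(z_{t+1}−z̄) = -114.0000
Denominator Σ(z_t−z̄)² = 272.0000
r_1 = -114.0000 / 272.0000 = -0.419

-0.419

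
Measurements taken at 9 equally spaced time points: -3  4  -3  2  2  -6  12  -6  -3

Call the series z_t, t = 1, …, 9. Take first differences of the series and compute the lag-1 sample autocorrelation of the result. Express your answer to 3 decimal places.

First differences Δz: 7, -7, 5, 0, -8, 18, -18, 3
Mean of differences = 0.0000
Numerator Σ(Δz_t−Δz̄)(Δz_{t+1}−Δz̄) = -606.0000
Denominator Σ(Δz_t−Δz̄)² = 844.0000
r_1(Δz) = -606.0000 / 844.0000 = -0.718

-0.718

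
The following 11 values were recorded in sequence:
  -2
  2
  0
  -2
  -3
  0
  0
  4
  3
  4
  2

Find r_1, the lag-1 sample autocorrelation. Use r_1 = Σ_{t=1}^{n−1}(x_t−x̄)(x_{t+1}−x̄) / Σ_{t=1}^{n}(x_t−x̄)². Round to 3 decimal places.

0.459

Mean x̄ = (-2 + 2 + 0 − 2 − 3 + 0 + 0 + 4 + 3 + 4 + 2)/11 = 0.7273
Numerator Σ_{t=1}^{10}(x_t−x̄)(x_{t+1}−x̄) = 27.6529
Denominator Σ(x_t−x̄)² = 60.1818
r_1 = 27.6529 / 60.1818 = 0.459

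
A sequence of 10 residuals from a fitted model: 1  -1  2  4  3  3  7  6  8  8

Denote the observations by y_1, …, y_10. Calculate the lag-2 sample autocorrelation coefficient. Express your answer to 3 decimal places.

0.269

Mean ȳ = (1 − 1 + 2 + 4 + 3 + 3 + 7 + 6 + 8 + 8)/10 = 4.1000
Numerator Σ_{t=1}^{8}(y_t−ȳ)(y_{t+2}−ȳ) = 22.8800
Denominator Σ(y_t−ȳ)² = 84.9000
r_2 = 22.8800 / 84.9000 = 0.269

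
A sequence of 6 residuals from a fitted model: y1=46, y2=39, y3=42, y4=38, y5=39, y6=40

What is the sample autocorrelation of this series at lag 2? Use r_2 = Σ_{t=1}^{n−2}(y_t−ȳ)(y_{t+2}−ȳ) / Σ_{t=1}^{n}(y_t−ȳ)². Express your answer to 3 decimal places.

0.256

Mean ȳ = (46 + 39 + 42 + 38 + 39 + 40)/6 = 40.6667
Deviations from mean: 5.3333, -1.6667, 1.3333, -2.6667, -1.6667, -0.6667
Numerator Σ_{t=1}^{4}(y_t−ȳ)(y_{t+2}−ȳ) = 11.1111
Denominator Σ(y_t−ȳ)² = 43.3333
r_2 = 11.1111 / 43.3333 = 0.256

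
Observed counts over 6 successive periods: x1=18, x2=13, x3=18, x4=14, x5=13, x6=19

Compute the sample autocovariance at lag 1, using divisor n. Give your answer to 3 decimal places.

Mean x̄ = (18 + 13 + 18 + 14 + 13 + 19)/6 = 15.8333
Σ_{t=1}^{5}(x_t−x̄)(x_{t+1}−x̄) = -20.0278
γ_1 = -20.0278 / 6 = -3.338

-3.338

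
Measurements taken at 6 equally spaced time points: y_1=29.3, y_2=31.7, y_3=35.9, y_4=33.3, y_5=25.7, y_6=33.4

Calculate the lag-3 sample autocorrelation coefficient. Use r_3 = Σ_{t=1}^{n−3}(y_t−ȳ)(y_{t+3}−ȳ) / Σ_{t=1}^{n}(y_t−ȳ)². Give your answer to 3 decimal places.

Mean ȳ = (29.3 + 31.7 + 35.9 + 33.3 + 25.7 + 33.4)/6 = 31.5500
Deviations from mean: -2.2500, 0.1500, 4.3500, 1.7500, -5.8500, 1.8500
Numerator Σ_{t=1}^{3}(y_t−ȳ)(y_{t+3}−ȳ) = 3.2325
Denominator Σ(y_t−ȳ)² = 64.7150
r_3 = 3.2325 / 64.7150 = 0.050

0.050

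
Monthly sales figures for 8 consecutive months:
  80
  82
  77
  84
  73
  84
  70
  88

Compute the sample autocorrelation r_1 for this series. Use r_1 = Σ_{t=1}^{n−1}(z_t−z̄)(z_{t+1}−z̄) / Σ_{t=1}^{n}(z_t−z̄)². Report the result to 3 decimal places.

-0.763

Mean z̄ = (80 + 82 + 77 + 84 + 73 + 84 + 70 + 88)/8 = 79.7500
Deviations from mean: 0.2500, 2.2500, -2.7500, 4.2500, -6.7500, 4.2500, -9.7500, 8.2500
Σ(z_t−z̄)(z_{t+1}−z̄) = (0.5625) + (-6.1875) + (-11.6875) + (-28.6875) + (-28.6875) + (-41.4375) + (-80.4375) = -196.5625
Denominator Σ(z_t−z̄)² = 257.5000
r_1 = -196.5625 / 257.5000 = -0.763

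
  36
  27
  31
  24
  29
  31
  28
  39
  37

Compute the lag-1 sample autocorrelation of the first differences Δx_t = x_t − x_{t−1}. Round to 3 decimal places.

First differences Δx: -9, 4, -7, 5, 2, -3, 11, -2
Mean of differences = 0.1250
Numerator Σ(Δx_t−Δx̄)(Δx_{t+1}−Δx̄) = -151.5156
Denominator Σ(Δx_t−Δx̄)² = 308.8750
r_1(Δx) = -151.5156 / 308.8750 = -0.491

-0.491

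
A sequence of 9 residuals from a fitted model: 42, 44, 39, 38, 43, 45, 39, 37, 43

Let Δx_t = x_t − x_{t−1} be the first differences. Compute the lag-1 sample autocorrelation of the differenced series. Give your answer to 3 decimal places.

First differences Δx: 2, -5, -1, 5, 2, -6, -2, 6
Mean of differences = 0.1250
Numerator Σ(Δx_t−Δx̄)(Δx_{t+1}−Δx̄) = -11.1406
Denominator Σ(Δx_t−Δx̄)² = 134.8750
r_1(Δx) = -11.1406 / 134.8750 = -0.083

-0.083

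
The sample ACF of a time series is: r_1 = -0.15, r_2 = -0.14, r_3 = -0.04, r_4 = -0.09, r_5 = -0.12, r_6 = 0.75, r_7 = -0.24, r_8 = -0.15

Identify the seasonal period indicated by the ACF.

6

The largest autocorrelation is r_6 = 0.75; the remaining lags stay at or below -0.04.
The dominant spike at lag 6 indicates a seasonal period of 6.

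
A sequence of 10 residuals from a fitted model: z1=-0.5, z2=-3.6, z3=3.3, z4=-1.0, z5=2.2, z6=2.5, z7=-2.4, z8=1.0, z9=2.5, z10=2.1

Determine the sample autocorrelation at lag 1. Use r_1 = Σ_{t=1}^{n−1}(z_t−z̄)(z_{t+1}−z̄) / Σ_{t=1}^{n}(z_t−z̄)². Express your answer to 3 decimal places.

-0.278

Mean z̄ = (-0.5 − 3.6 + 3.3 − 1.0 + 2.2 + 2.5 − 2.4 + 1.0 + 2.5 + 2.1)/10 = 0.6100
Numerator Σ_{t=1}^{9}(z_t−z̄)(z_{t+1}−z̄) = -13.8471
Denominator Σ(z_t−z̄)² = 49.8890
r_1 = -13.8471 / 49.8890 = -0.278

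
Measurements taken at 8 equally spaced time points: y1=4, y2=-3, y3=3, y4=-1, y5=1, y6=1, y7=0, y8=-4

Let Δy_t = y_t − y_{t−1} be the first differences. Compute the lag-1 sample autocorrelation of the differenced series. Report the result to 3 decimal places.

First differences Δy: -7, 6, -4, 2, 0, -1, -4
Mean of differences = -1.1429
Numerator Σ(Δy_t−Δȳ)(Δy_{t+1}−Δȳ) = -67.8776
Denominator Σ(Δy_t−Δȳ)² = 112.8571
r_1(Δy) = -67.8776 / 112.8571 = -0.601

-0.601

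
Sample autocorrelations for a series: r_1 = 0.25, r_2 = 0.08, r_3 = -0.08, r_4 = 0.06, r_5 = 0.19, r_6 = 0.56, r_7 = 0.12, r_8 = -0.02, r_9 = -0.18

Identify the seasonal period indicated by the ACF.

6

The largest autocorrelation is r_6 = 0.56; the remaining lags stay at or below 0.25. The elevated value at lag 1 (0.25), dropping to 0.08 at lag 2, reflects decaying short-term dependence rather than seasonality.
The dominant spike at lag 6 indicates a seasonal period of 6.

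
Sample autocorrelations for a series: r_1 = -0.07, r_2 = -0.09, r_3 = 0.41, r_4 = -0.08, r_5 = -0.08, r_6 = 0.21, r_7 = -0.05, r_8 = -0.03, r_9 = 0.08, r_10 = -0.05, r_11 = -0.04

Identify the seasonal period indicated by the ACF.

The largest autocorrelation is r_3 = 0.41, with a weaker echo at lag 6 (0.21); the remaining lags stay at or below 0.08.
The dominant spike at lag 3 indicates a seasonal period of 3.

3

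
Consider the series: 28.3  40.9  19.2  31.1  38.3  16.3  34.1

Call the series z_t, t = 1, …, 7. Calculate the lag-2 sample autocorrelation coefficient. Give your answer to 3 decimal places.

-0.080

Mean z̄ = (28.3 + 40.9 + 19.2 + 31.1 + 38.3 + 16.3 + 34.1)/7 = 29.7429
Deviations from mean: -1.4429, 11.1571, -10.5429, 1.3571, 8.5571, -13.4429, 4.3571
Σ(z_t−z̄)(z_{t+2}−z̄) = (15.2118) + (15.1418) + (-90.2167) + (-18.2439) + (37.2847) = -40.8222
Denominator Σ(z_t−z̄)² = 512.4771
r_2 = -40.8222 / 512.4771 = -0.080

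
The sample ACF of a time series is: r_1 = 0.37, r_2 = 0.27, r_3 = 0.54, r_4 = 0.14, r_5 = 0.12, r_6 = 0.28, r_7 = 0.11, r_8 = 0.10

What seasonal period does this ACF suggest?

3

The largest autocorrelation is r_3 = 0.54; the remaining lags stay at or below 0.37. The elevated value at lag 1 (0.37), dropping to 0.27 at lag 2, reflects decaying short-term dependence rather than seasonality.
The dominant spike at lag 3 indicates a seasonal period of 3.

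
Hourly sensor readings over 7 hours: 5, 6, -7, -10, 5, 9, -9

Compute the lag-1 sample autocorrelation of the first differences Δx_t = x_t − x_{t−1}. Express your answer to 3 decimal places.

-0.041

First differences Δx: 1, -13, -3, 15, 4, -18
Mean of differences = -2.3333
Numerator Σ(Δx_t−Δx̄)(Δx_{t+1}−Δx̄) = -29.4444
Denominator Σ(Δx_t−Δx̄)² = 711.3333
r_1(Δx) = -29.4444 / 711.3333 = -0.041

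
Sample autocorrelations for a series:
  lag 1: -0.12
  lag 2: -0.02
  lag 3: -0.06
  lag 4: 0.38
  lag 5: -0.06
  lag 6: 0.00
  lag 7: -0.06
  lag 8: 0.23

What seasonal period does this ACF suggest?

4

The largest autocorrelation is r_4 = 0.38, with a weaker echo at lag 8 (0.23); the remaining lags stay at or below 0.00.
The dominant spike at lag 4 indicates a seasonal period of 4.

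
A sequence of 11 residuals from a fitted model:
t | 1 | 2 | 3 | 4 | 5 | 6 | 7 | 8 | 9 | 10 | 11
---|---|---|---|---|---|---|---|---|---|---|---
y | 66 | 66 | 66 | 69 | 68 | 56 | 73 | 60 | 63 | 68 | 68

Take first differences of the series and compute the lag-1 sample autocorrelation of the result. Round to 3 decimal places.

First differences Δy: 0, 0, 3, -1, -12, 17, -13, 3, 5, 0
Mean of differences = 0.2000
Numerator Σ(Δy_t−Δȳ)(Δy_{t+1}−Δȳ) = -440.4400
Denominator Σ(Δy_t−Δȳ)² = 645.6000
r_1(Δy) = -440.4400 / 645.6000 = -0.682

-0.682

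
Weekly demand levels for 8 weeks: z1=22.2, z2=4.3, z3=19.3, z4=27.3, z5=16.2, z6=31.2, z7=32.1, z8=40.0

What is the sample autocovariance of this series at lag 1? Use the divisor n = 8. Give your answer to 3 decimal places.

27.447

Mean z̄ = (22.2 + 4.3 + 19.3 + 27.3 + 16.2 + 31.2 + 32.1 + 40.0)/8 = 24.0750
Deviations: -1.8750, -19.7750, -4.7750, 3.2250, -7.8750, 7.1250, 8.0250, 15.9250
Σ_{t=1}^{7}(z_t−z̄)(z_{t+1}−z̄) = 219.5744
γ_1 = 219.5744 / 8 = 27.447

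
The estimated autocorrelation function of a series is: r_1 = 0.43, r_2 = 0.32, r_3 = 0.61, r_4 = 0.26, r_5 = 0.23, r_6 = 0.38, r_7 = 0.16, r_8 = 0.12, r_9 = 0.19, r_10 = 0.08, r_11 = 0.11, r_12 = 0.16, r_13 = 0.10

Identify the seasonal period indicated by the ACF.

The largest autocorrelation is r_3 = 0.61; the remaining lags stay at or below 0.43. The elevated value at lag 1 (0.43), dropping to 0.32 at lag 2, reflects decaying short-term dependence rather than seasonality.
The dominant spike at lag 3 indicates a seasonal period of 3.

3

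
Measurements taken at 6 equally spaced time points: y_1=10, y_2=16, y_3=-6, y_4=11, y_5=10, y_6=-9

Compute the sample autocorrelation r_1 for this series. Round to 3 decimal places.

Mean ȳ = (10 + 16 − 6 + 11 + 10 − 9)/6 = 5.3333
Deviations from mean: 4.6667, 10.6667, -11.3333, 5.6667, 4.6667, -14.3333
Σ(y_t−ȳ)(y_{t+1}−ȳ) = (49.7778) + (-120.8889) + (-64.2222) + (26.4444) + (-66.8889) = -175.7778
Denominator Σ(y_t−ȳ)² = 523.3333
r_1 = -175.7778 / 523.3333 = -0.336

-0.336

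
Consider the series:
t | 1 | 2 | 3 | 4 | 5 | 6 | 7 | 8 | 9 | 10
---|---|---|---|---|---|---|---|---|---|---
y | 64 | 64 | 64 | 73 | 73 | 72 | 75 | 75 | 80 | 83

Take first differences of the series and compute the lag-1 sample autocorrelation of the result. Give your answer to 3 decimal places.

-0.309

First differences Δy: 0, 0, 9, 0, -1, 3, 0, 5, 3
Mean of differences = 2.1111
Numerator Σ(Δy_t−Δȳ)(Δy_{t+1}−Δȳ) = -26.2346
Denominator Σ(Δy_t−Δȳ)² = 84.8889
r_1(Δy) = -26.2346 / 84.8889 = -0.309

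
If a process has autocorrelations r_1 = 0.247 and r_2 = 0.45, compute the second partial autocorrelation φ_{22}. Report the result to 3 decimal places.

0.414

φ_{22} = (r_2 − r_1²) / (1 − r_1²)
r_1² = (0.247)² = 0.061009
Numerator = 0.45 − 0.0610 = 0.3890; denominator = 1 − 0.0610 = 0.9390
φ_{22} = 0.3890 / 0.9390 = 0.414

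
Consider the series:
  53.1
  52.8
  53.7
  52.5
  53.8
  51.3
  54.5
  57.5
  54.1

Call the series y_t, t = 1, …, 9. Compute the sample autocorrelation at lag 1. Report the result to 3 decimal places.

Mean ȳ = (53.1 + 52.8 + 53.7 + 52.5 + 53.8 + 51.3 + 54.5 + 57.5 + 54.1)/9 = 53.7000
Numerator Σ_{t=1}^{8}(y_t−ȳ)(y_{t+1}−ȳ) = 2.8200
Denominator Σ(y_t−ȳ)² = 23.6200
r_1 = 2.8200 / 23.6200 = 0.119

0.119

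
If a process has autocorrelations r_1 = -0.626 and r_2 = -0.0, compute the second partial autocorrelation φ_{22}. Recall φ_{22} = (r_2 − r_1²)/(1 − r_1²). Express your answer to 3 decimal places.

-0.644

φ_{22} = (r_2 − r_1²) / (1 − r_1²)
r_1² = (-0.626)² = 0.391876
Numerator = -0.0 − 0.3919 = -0.3919; denominator = 1 − 0.3919 = 0.6081
φ_{22} = -0.3919 / 0.6081 = -0.644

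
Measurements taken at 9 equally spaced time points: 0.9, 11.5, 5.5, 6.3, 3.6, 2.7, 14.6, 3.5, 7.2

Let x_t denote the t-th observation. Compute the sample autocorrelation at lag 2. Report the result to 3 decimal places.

0.011

Mean x̄ = (0.9 + 11.5 + 5.5 + 6.3 + 3.6 + 2.7 + 14.6 + 3.5 + 7.2)/9 = 6.2000
Σ(x_t−x̄)(x_{t+2}−x̄) = (3.7100) + (0.5300) + (1.8200) + (-0.3500) + (-21.8400) + (9.4500) + (8.4000) = 1.7200
Denominator Σ(x_t−x̄)² = 154.5400
r_2 = 1.7200 / 154.5400 = 0.011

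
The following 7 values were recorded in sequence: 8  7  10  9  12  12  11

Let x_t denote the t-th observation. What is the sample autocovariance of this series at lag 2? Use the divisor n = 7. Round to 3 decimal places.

0.443

Mean x̄ = (8 + 7 + 10 + 9 + 12 + 12 + 11)/7 = 9.8571
Deviations: -1.8571, -2.8571, 0.1429, -0.8571, 2.1429, 2.1429, 1.1429
Σ_{t=1}^{5}(x_t−x̄)(x_{t+2}−x̄) = 3.1020
γ_2 = 3.1020 / 7 = 0.443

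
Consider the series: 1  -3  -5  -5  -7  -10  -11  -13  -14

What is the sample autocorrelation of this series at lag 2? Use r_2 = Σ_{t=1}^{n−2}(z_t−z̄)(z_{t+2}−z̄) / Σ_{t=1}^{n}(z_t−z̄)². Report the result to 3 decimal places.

0.317

Mean z̄ = (1 − 3 − 5 − 5 − 7 − 10 − 11 − 13 − 14)/9 = -7.4444
Σ(z_t−z̄)(z_{t+2}−z̄) = (20.6420) + (10.8642) + (1.0864) + (-6.2469) + (-1.5802) + (14.1975) + (23.3086) = 62.2716
Denominator Σ(z_t−z̄)² = 196.2222
r_2 = 62.2716 / 196.2222 = 0.317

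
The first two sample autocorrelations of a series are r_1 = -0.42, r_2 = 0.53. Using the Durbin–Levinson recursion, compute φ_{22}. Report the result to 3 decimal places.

φ_{22} = (r_2 − r_1²) / (1 − r_1²)
r_1² = (-0.42)² = 0.1764
Numerator = 0.53 − 0.1764 = 0.3536; denominator = 1 − 0.1764 = 0.8236
φ_{22} = 0.3536 / 0.8236 = 0.429

0.429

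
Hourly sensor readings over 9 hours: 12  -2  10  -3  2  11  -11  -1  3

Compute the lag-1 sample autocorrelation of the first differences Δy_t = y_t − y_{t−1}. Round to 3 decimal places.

First differences Δy: -14, 12, -13, 5, 9, -22, 10, 4
Mean of differences = -1.1250
Numerator Σ(Δy_t−Δȳ)(Δy_{t+1}−Δȳ) = -722.1406
Denominator Σ(Δy_t−Δȳ)² = 1204.8750
r_1(Δy) = -722.1406 / 1204.8750 = -0.599

-0.599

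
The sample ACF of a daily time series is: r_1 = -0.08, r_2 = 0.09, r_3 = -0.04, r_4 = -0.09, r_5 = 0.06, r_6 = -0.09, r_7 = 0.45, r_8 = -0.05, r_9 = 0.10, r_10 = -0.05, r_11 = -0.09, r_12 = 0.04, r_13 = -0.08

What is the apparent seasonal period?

7

The largest autocorrelation is r_7 = 0.45; the remaining lags stay at or below 0.10.
The dominant spike at lag 7 indicates a seasonal period of 7.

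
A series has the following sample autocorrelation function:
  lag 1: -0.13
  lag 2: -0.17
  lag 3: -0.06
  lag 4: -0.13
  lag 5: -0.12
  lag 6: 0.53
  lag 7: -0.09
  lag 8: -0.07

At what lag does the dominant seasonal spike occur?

6

The largest autocorrelation is r_6 = 0.53; the remaining lags stay at or below -0.06.
The dominant spike at lag 6 indicates a seasonal period of 6.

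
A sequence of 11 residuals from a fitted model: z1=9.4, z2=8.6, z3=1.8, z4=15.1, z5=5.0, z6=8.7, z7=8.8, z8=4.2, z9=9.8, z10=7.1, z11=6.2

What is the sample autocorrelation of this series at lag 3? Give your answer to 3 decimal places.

0.234

Mean z̄ = (9.4 + 8.6 + 1.8 + 15.1 + 5.0 + 8.7 + 8.8 + 4.2 + 9.8 + 7.1 + 6.2)/11 = 7.7000
Numerator Σ_{t=1}^{8}(z_t−z̄)(z_{t+3}−z̄) = 28.5300
Denominator Σ(z_t−z̄)² = 122.0400
r_3 = 28.5300 / 122.0400 = 0.234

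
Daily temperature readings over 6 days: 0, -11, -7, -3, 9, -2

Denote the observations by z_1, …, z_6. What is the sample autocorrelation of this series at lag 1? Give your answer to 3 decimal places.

0.085

Mean z̄ = (0 − 11 − 7 − 3 + 9 − 2)/6 = -2.3333
Σ(z_t−z̄)(z_{t+1}−z̄) = (-20.2222) + (40.4444) + (3.1111) + (-7.5556) + (3.7778) = 19.5556
Denominator Σ(z_t−z̄)² = 231.3333
r_1 = 19.5556 / 231.3333 = 0.085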